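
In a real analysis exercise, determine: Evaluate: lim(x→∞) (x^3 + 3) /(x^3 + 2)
Divide numerator and denominator by x^3:
lim (1+3/x^3)/(1+2/x^3)=1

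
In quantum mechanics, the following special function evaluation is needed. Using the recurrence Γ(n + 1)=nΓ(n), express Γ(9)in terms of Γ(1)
Γ(9) = 8Γ(8) = 8·7Γ(7) = ... = 8!·Γ(1) = 40320·Γ(1)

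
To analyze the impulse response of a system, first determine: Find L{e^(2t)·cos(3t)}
First shifting: L{e^(at)f(t)}=F(s-a)
L{cos(3t)}=s/(s²+9)
Shift: (s-2)/((s-2)²+9)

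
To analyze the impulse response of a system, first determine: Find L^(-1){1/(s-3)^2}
L^(-1){1/(s-a)^n}=t^(n-1)·e^(at)/(n-1)!
Here a=3, n=2: t^1·e^(3t)/1

Answer: t·e^(3t)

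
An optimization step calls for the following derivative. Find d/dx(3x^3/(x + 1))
Quotient rule: (f/g)'=(f'g - fg')/g²
f=3x^3, f'=9x^2
g=x + 1, g'=1

Answer: (9x^2·(x + 1) - 3x^3)/(x + 1)²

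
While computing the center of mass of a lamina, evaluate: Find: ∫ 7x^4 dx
Using power rule: ∫ 7x^4 dx = 7/5 x^5 + C = (7/5)x^5 + C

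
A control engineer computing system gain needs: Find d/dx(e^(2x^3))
Chain rule: d/dx[e^u] = e^u · u' where u = 2x^3
u' = 6x^2

Answer: 6x^2·e^(2x^3)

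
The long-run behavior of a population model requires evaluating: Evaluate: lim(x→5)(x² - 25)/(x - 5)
Factor: (x² - 25) = (x-5)(x+5)
Cancel (x-5): lim(x→5) (x+5) = 10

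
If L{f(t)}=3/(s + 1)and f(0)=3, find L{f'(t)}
L{f'(t)}=s·F(s) - f(0)=3s/(s+1)-3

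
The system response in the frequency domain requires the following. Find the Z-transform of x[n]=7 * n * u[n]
Z{n*u[n]} = z/(z-1)^2
By linearity: Z{7*n*u[n]} = 7z/(z-1)^2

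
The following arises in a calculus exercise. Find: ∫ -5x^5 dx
Using power rule: ∫ -5x^5 dx=-5/6 x^6 + C=(-5/6)x^6 + C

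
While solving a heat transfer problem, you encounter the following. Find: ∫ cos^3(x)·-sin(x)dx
Let u=cos(x), du=-sin(x) dx
∫ u^3 du=u^4/4 + C

Answer: cos^4(x)/4 + C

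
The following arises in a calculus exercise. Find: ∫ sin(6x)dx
Using substitution u=6x: ∫ sin(u) du/6=-cos(u)/6+C

Answer: (-1/6)cos(6x)+C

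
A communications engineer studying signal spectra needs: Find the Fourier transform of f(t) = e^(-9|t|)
Using the standard pair: F{e^(-a|t|)} = 2a/(a^2+omega^2)
With a = 9: F(omega) = 18/(81+omega^2)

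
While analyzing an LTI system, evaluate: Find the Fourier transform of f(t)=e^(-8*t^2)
The Fourier transform of a Gaussian e^(-a*t^2) is sqrt(pi/a)*e^(-omega^2/(4a)).
With a=8: F(omega)=sqrt(pi/8)*e^(-omega^2/32)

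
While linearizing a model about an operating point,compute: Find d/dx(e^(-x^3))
Chain rule: d/dx[e^u]=e^u · u' where u=-x^3
u'=-3x^2

Answer: -3x^2·e^(-x^3)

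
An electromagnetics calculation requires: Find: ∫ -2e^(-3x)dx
Since d/dx[e^(-3x)] = -3e^(-3x), we get 2/3 e^(-3x)+C

Answer: (2/3)e^(-3x)+C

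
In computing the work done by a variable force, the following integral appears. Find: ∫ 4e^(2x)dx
Since d/dx[e^(2x)]=2e^(2x), we get 2 e^(2x) + C

Answer: 2e^(2x) + C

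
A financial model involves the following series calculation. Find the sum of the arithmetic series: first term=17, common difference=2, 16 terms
Last term: a_n=17 + (16 - 1)·2=47
Sum=n(a_1 + a_n)/2=16(17 + 47)/2=512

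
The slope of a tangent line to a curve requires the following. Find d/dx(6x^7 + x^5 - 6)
Power rule: d/dx(ax^n)=n·a·x^(n-1)
Term by term: 42·x^6 + 5·x^4

Answer: 42x^6 + 5x^4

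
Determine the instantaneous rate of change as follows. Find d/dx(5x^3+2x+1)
Power rule: d/dx(ax^n) = n·a·x^(n-1)
Term by term: 15·x^2 + 2

Answer: 15x^2 + 2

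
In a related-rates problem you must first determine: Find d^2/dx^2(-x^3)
Apply power rule 2 times:
d^1: -3x^2
d^2: -6x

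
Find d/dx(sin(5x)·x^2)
Product rule: (fg)'=f'g+fg'
f=sin(5x), f'=5·cos(5x)
g=x^2, g'=2x

Answer: 5·cos(5x)·x^2+2·sin(5x)·x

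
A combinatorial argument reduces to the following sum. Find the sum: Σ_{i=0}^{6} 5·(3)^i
Geometric series: S=a(1 - r^n)/(1 - r)
a=5, r=3, n=7
S=5(1-2187)/-2=5465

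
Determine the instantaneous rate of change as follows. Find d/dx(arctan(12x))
d/dx[arctan(u)] = u'/(1 + u²), u = 12x, u' = 12

Answer: 12/(1 + 144x²)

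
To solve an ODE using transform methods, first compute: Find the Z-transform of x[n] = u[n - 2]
Using the time-shift property: Z{u[n-2]}=z^(-2)*z/(z-1)
=z^(-1)/(z-1)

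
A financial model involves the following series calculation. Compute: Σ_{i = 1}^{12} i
Using formula: Σ i^1 = n(n + 1)/2 = 12·13/2 = 78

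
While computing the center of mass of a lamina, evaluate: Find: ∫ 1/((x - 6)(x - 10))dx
Partial fractions: 1/((x-6)(x-10)) = A/(x-6) + B/(x-10)
A = -1/4, B = 1/4
∫ [-1/4· 1/(x-6) + 1/4· 1/(x-10)] dx
= (1/4)[ln|x-10| - ln|x-6|] + C

Answer: (1/4)·ln|(x-10)/(x-6)| + C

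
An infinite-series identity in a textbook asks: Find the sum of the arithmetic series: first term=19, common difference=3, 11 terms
Last term: a_n = 19 + (11 - 1)·3 = 49
Sum = n(a_1 + a_n)/2 = 11(19 + 49)/2 = 374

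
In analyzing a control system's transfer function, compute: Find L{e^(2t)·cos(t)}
First shifting: L{e^(at)f(t)}=F(s-a)
L{cos(t)}=s/(s²+1)
Shift: (s-2)/((s-2)²+1)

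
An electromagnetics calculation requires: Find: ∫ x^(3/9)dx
Power rule: ∫ x^(1/3) dx = x^(4/3)/(4/3)+C

Answer: (3/4)·x^(4/3)+C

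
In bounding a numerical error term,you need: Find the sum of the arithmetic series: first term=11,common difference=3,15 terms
Last term: a_n=11+(15-1)·3=53
Sum=n(a_1+a_n)/2=15(11+53)/2=480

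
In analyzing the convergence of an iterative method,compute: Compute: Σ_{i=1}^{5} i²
Using formula: Σ i^2 = n(n+1)(2n+1)/6 = 5·6·11/6 = 55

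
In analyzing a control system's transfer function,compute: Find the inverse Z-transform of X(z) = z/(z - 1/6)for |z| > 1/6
Standard pair: z/(z-a) <-> a^n * u[n] for causal signals
With a=1/6: x[n]=(1/6)^n * u[n]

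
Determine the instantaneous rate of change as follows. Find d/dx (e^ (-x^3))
Chain rule: d/dx[e^u] = e^u · u' where u = -x^3
u' = -3x^2

Answer: -3x^2·e^(-x^3)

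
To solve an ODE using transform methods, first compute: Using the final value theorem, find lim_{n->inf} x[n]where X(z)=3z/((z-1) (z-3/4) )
Final value theorem: lim x[n]=lim_{z->1} (z-1) * X(z)
(z-1) * X(z)=3z/(z-3/4)
As z->1: 3/(1-3/4)=3/(1/4)=12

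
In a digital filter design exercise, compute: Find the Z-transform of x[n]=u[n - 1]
Using the time-shift property: Z{u[n-1]}=z^(-1)*z/(z-1)
=z^(0)/(z-1)

Answer: 1/(z-1)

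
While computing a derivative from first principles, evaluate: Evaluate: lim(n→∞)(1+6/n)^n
This is the definition of e^6: lim(1 + 6/n)^n=e^6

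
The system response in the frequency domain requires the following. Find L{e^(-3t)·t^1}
First shifting: L{e^(at)f(t)}=F(s-a)
L{t^1}=1/s^2
Shift s → s + 3: 1/(s + 3)^2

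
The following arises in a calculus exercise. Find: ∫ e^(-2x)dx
Since d/dx[e^(-2x)] = -2e^(-2x), we get -1/2 e^(-2x)+C

Answer: (-1/2)e^(-2x)+C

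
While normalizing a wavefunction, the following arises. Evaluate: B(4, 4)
B(x,y)=Γ(x)Γ(y)/Γ(x+y)=(x-1)!(y-1)!/(x+y-1)!
B(4,4)=3!·3!/7!=1/140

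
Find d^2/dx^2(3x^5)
Apply power rule 2 times:
d^1: 15x^4
d^2: 60x^3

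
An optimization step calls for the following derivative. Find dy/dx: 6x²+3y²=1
Differentiate: 12x+6y·(dy/dx) = 0
dy/dx = -12x/(6y) = -2·(x/y)

Answer: dy/dx = -2·(x/y)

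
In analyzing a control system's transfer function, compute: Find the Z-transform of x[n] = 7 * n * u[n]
Z{n*u[n]} = z/(z-1)^2
By linearity: Z{7*n*u[n]} = 7z/(z-1)^2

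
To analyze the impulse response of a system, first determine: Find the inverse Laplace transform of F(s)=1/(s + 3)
L^(-1){1/(s-a)} = c·e^(at)
Here a = -3, c = 1

Answer: e^(-3t)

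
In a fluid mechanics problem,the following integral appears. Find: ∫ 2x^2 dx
Using power rule: ∫ 2x^2 dx=2/3 x^3+C=(2/3)x^3+C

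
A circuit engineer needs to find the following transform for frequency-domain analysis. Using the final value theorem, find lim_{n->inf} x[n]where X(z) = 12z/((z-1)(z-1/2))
Final value theorem: lim x[n]=lim_{z->1} (z-1) * X(z)
(z-1) * X(z)=12z/(z-1/2)
As z->1: 12/(1-1/2)=12/(1/2)=24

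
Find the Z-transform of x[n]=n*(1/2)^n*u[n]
Using the property Z{n*a^n*u[n]}=az/(z-a)^2
With a=1/2: X(z)=(1/2)z/(z - 1/2)^2, |z| > 1/2

Answer: (1/2)z/(z - 1/2)^2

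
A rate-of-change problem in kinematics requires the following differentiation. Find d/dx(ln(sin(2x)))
Chain rule: d/dx[ln(u)] = u'/u where u = sin(2x)
u' = 2cos(2x)

Answer: (2cos(2x))/(sin(2x))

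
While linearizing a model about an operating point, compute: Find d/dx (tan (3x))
Chain rule: d/dx[tan(u)]=sec²(u)·u' where u=3x
u'=3

Answer: 3·sec²(3x)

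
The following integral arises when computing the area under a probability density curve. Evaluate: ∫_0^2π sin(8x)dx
Antiderivative: -cos(8x)/8
Evaluate at bounds: [-cos(8·2π)/8] - [-cos(8·0)/8]
=(-(1) + (1))/8=0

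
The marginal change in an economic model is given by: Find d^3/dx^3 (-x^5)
Apply power rule 3 times:
d^1: -5x^4
d^2: -20x^3
d^3: -60x^2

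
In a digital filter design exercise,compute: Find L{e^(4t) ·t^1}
First shifting: L{e^(at)f(t)}=F(s-a)
L{t^1}=1/s^2
Shift s → s-4: 1/(s-4)^2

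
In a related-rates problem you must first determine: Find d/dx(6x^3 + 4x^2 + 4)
Power rule: d/dx(ax^n) = n·a·x^(n-1)
Term by term: 18·x^2+8·x

Answer: 18x^2+8x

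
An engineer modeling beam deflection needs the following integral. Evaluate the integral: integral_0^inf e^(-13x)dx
integral_0^inf e^(-13x) dx = [-1/13*e^(-13x)]_0^inf
= 0 - (-1/13) = 1/13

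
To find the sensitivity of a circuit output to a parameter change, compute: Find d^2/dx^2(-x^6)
Apply power rule 2 times:
d^1: -6x^5
d^2: -30x^4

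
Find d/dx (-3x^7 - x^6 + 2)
Power rule: d/dx(ax^n)=n·a·x^(n-1)
Term by term: -21·x^6-6·x^5

Answer: -21x^6-6x^5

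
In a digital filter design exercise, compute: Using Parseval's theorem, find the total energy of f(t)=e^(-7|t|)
Parseval's theorem: E = integral |f(t)|^2 dt = (1/2pi) integral |F(omega)|^2 domega
E = integral_{-inf}^{inf} e^(-14|t|) dt = 2 * integral_0^inf e^(-14t) dt = 2/(2 * 7) = 1/7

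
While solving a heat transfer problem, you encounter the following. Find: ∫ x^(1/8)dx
Power rule: ∫ x^(1/8) dx=x^(9/8)/(9/8) + C

Answer: (8/9)·x^(9/8) + C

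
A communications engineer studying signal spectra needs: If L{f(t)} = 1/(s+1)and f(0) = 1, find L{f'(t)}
L{f'(t)}=s·F(s) - f(0)=s/(s+1)-1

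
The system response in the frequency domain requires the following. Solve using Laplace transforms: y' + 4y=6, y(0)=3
Take L of both sides: sY(s) - 3 + 4Y(s) = 6/s
Y(s)(s + 4) = 6/s + 3
Y(s) = 6/(s(s + 4)) + 3/(s + 4)
Partial fractions: 6/(s(s + 4)) = (3/2)/s - (3/2)/(s + 4)
So Y(s) = (3/2)/s + (3/2)/(s + 4)
Inverse transform (L^(-1){1/s} = 1, L^(-1){1/(s + 4)} = e^(-4t)):

Answer: y(t) = 3/2 + (3/2)·e^(-4t)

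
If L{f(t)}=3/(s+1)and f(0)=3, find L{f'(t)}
L{f'(t)} = s·F(s) - f(0) = 3s/(s + 1) - 3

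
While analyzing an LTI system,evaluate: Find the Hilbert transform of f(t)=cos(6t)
The Hilbert transform shifts each frequency component by -pi/2.
H{cos(wt)} = sin(wt)
With w = 6: H{cos(6t)} = sin(6t)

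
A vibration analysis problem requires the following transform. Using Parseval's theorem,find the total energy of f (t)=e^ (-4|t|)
Parseval's theorem: E=integral |f(t)|^2 dt=(1/2pi) integral |F(omega)|^2 domega
E=integral_{-inf}^{inf} e^(-8|t|) dt=2*integral_0^inf e^(-8t) dt=2/(2*4)=1/4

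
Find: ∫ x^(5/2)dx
Power rule: ∫ x^(5/2) dx = x^(7/2)/(7/2) + C

Answer: (2/7)·x^(7/2) + C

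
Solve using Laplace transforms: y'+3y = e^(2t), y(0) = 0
Take L: sY - 0+3Y = 1/(s-2)
Y(s+3) = 1/(s-2)+0
Y = 1/((s-2)(s+3))+0/(s+3)
Partial fractions: 1/((s-2)(s+3)) = (1/5)/(s-2) - (1/5)/(s+3)
So Y = (1/5)/(s-2) - (1/5)/(s+3)
Inverse Laplace transform (L^(-1){1/(s-2)} = e^(2t), L^(-1){1/(s+3)} = e^(-3t)):

Answer: y(t) = (1/5)·e^(2t) - (1/5)·e^(-3t)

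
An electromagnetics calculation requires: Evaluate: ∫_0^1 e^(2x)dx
Antiderivative: (1/2)e^(2x)
Evaluate: (1/2)(e^2-1)

Answer: (e^2-1)/2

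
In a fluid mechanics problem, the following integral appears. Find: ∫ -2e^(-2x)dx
Since d/dx[e^(-2x)] = -2e^(-2x), we get 1 e^(-2x) + C

Answer: e^(-2x) + C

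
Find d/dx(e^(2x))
Chain rule: d/dx[e^u] = e^u · u' where u = 2x
u' = 2

Answer: 2·e^(2x)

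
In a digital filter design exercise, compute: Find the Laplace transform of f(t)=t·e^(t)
L{t·e^(at)} = 1/(s-a)²
L{t·e^(t)} = 1/(s-1)²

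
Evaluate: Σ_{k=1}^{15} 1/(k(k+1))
Partial fractions: 1/(k(k+1))=1/k - 1/(k+1)
Telescoping sum: 1(1-1/16)=1·15/16

Answer: 15/16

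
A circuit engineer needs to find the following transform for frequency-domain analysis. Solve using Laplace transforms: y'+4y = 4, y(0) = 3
Take L of both sides: sY(s)-3+4Y(s)=4/s
Y(s)(s+4)=4/s+3
Y(s)=4/(s(s+4))+3/(s+4)
Partial fractions: 4/(s(s+4))=1/s - 1/(s+4)
So Y(s)=1/s+2/(s+4)
Inverse transform (L^(-1){1/s}=1, L^(-1){1/(s+4)}=e^(-4t)):

Answer: y(t)=1+2·e^(-4t)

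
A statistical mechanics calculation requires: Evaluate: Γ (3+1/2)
Γ(n+1/2) = (2n)!√π/(4^n·n!)
= 720√π/(64·6) = (15/8)·√π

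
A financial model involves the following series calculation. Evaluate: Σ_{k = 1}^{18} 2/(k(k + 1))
Partial fractions: 2/(k(k+1))=2/k - 2/(k+1)
Telescoping sum: 2(1-1/19)=2·18/19

Answer: 36/19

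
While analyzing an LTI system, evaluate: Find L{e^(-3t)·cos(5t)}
First shifting: L{e^(at)f(t)}=F(s-a)
L{cos(5t)}=s/(s² + 25)
Shift: (s + 3)/((s + 3)² + 25)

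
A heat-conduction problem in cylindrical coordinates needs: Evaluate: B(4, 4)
B(x,y)=Γ(x)Γ(y)/Γ(x+y)=(x-1)!(y-1)!/(x+y-1)!
B(4,4)=3!·3!/7!=1/140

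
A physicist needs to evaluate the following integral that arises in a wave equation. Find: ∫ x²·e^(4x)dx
Integration by parts twice:
First: u = x², dv = e^(4x) dx => x²e^(4x)/4 - (2/4)∫ xe^(4x) dx
Second (∫ xe^(4x) dx): xe^(4x)/4 - e^(4x)/16
Combining: e^(4x)(x²/4 - 2x/16 + 2/64) + C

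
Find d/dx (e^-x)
Chain rule: d/dx[e^u]=e^u · u' where u=-x
u'=-1

Answer: -1·e^-x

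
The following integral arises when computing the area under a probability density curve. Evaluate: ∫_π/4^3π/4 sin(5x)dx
Antiderivative: -cos(5x)/5
Evaluate at bounds: [-cos(5·3π/4)/5] - [-cos(5·π/4)/5]
= (-(√2/2)+(-√2/2))/5 = -√2/5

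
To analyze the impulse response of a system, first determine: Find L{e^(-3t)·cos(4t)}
First shifting: L{e^(at)f(t)}=F(s-a)
L{cos(4t)}=s/(s²+16)
Shift: (s+3)/((s+3)²+16)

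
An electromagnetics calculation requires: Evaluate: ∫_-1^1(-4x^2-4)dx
Step 1: Find antiderivative F(x)=(-4/3)x^3 - 4x
Step 2: F(1) - F(-1)=-16/3 - (16/3)=-32/3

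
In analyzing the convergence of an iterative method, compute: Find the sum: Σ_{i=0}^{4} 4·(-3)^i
Geometric series: S=a(1 - r^n)/(1 - r)
a=4, r=-3, n=5
S=4(1+243)/4=244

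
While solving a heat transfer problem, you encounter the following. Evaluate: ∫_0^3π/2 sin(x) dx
Antiderivative: -cos(x)
Evaluate at bounds: [-cos(1·3π/2)/1] - [-cos(1·0)/1]
= (-(0)+(1))/1 = 1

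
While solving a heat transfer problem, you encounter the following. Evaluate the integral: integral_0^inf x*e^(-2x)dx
This is a Gamma integral. Substitute u=2x (du=2 dx):
integral_0^inf x * e^(-2x) dx=(1/2^2) integral_0^inf u^1 * e^(-u) du
=Gamma(2)/2^2=1!/2^2=1/4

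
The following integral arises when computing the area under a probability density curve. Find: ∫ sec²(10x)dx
Since d/dx[tan(10x)] = 10sec²(10x), integral = tan(10x)/10 + C

Answer: (1/10)tan(10x) + C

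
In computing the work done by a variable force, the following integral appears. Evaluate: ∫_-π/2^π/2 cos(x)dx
Antiderivative: sin(x)
Evaluate at bounds: [sin(1·π/2)/1] - [sin(1·-π/2)/1]
=((1) - (-1))/1=2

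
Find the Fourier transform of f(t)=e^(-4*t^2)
The Fourier transform of a Gaussian e^(-a*t^2) is sqrt(pi/a)*e^(-omega^2/(4a)).
With a=4: F(omega)=sqrt(pi)/2*e^(-omega^2/16)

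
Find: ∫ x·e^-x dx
Integration by parts: u = x, dv = e^-x dx
du = dx, v = -e^-x
= -x·e^-x - ∫ -e^-x dx
= -x·e^-x - e^-x + C

Answer: -e^-x(x + 1) + C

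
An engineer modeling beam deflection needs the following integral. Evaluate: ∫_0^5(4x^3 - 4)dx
Step 1: Find antiderivative F(x) = x^4 - 4x
Step 2: F(5) - F(0) = 605 - (0) = 605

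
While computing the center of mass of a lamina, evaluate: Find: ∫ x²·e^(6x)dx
Integration by parts twice:
First: u = x², dv = e^(6x) dx => x²e^(6x)/6 - (2/6)∫ xe^(6x) dx
Second (∫ xe^(6x) dx): xe^(6x)/6 - e^(6x)/36
Combining: e^(6x)(x²/6 - 2x/36 + 2/216) + C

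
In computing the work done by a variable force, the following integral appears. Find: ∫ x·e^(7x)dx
Integration by parts: u = x, dv = e^(7x) dx
du = dx, v = e^(7x)/7
= x·e^(7x)/7 - ∫ e^(7x)/7 dx
= x·e^(7x)/7 - e^(7x)/49+C

Answer: e^(7x)(x/7-1/49)+C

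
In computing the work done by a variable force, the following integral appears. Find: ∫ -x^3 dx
Using power rule: ∫ -x^3 dx = -1/4 x^4 + C = (-1/4)x^4 + C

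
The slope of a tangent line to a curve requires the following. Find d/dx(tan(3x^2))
Chain rule: d/dx[tan(u)] = sec²(u)·u' where u = 3x^2
u' = 6x

Answer: 6x·sec²(3x^2)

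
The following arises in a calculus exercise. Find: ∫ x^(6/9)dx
Power rule: ∫ x^(2/3) dx=x^(5/3)/(5/3) + C

Answer: (3/5)·x^(5/3) + C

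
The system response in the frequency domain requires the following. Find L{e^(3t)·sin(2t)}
First shifting: L{e^(at)f(t)} = F(s-a)
L{sin(2t)} = 2/(s²+4)
Shift: 2/((s-3)²+4)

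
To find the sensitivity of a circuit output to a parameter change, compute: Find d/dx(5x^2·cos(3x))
Product rule: (fg)'=f'g+fg'
f=5x^2, f'=10x
g=cos(3x), g'=-3·sin(3x)

Answer: 10x·cos(3x)-15x^2·sin(3x)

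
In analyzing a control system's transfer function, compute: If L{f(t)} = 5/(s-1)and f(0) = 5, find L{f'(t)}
L{f'(t)} = s·F(s) - f(0) = 5s/(s-1) - 5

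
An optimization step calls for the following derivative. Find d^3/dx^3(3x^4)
Apply power rule 3 times:
d^1: 12x^3
d^2: 36x^2
d^3: 72x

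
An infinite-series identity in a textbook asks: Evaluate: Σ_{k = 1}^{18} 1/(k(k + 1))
Partial fractions: 1/(k(k+1)) = 1/k - 1/(k+1)
Telescoping sum: 1(1-1/19) = 1·18/19

Answer: 18/19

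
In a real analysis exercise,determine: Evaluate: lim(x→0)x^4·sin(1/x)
Squeeze theorem: -|x^4| ≤ x^4·sin(1/x) ≤ |x^4|
Since x^4 → 0 as x → 0, by squeeze theorem the limit is 0

Answer: 0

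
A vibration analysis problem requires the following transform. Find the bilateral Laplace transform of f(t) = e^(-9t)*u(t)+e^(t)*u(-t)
For e^(-9t)*u(t): L = 1/(s+9), Re(s) > -9
For e^(t)*u(-t): L = -1/(s-1), Re(s) < 1
Combined: F(s) = 1/(s+9)-1/(s-1), -9 < Re(s) < 1

Answer: 1/(s+9)-1/(s-1), ROC: -9 < Re(s) < 1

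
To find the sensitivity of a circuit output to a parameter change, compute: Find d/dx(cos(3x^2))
Chain rule: d/dx[cos(u)]=-sin(u)·u' where u=3x^2
u'=6x

Answer: -6x·sin(3x^2)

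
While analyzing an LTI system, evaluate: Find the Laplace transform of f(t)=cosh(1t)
L{cosh(at)}=s/(s²-a²)
L{cosh(1t)}=s/(s²-1)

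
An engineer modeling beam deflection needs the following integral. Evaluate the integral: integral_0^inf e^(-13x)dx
integral_0^inf e^(-13x) dx = [-1/13 * e^(-13x)]_0^inf
= 0 - (-1/13) = 1/13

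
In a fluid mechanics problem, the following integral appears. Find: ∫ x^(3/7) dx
Power rule: ∫ x^(3/7) dx = x^(10/7)/(10/7) + C

Answer: (7/10)·x^(10/7) + C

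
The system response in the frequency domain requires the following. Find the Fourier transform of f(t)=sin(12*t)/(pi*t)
sin(W * t)/(pi * t) = (W/pi) * sinc(W * t/pi) is the impulse response of the ideal low-pass filter with cutoff W (here W = 12).
Its Fourier transform is a rectangular function:
F(omega) = 1 for |omega| < 12, 0 otherwise

Answer: rect(omega/24) [i.e., 1 for |omega| < 12, 0 otherwise]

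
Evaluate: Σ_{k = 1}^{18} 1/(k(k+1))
Partial fractions: 1/(k(k + 1))=1/k - 1/(k + 1)
Telescoping sum: 1(1 - 1/19)=1·18/19

Answer: 18/19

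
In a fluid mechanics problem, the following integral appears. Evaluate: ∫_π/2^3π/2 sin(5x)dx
Antiderivative: -cos(5x)/5
Evaluate at bounds: [-cos(5·3π/2)/5] - [-cos(5·π/2)/5]
=(-(0)+(0))/5=0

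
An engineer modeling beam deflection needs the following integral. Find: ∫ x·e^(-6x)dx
Integration by parts: u=x, dv=e^(-6x) dx
du=dx, v=e^(-6x)/(-6)
=x·e^(-6x)/(-6) - ∫ e^(-6x)/(-6) dx
=x·e^(-6x)/(-6) - e^(-6x)/36+C

Answer: e^(-6x)(x/(-6)-1/36)+C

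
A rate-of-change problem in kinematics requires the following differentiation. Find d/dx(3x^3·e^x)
Product rule: (fg)'=f'g+fg'
f=3x^3, f'=9x^2
g=e^x, g'=e^x

Answer: 9x^2·e^x+3x^3·e^x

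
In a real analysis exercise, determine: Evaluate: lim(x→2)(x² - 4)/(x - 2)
Factor: (x² - 4)=(x-2)(x+2)
Cancel (x-2): lim(x→2) (x+2)=4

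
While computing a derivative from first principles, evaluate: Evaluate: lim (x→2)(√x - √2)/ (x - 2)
Multiply by conjugate (√x+√2)/(√x+√2):
=(x - 2)/((x - 2)(√x+√2))=1/(√x+√2)
As x → 2: 1/(2√2)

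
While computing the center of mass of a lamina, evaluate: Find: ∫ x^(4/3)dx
Power rule: ∫ x^(4/3) dx = x^(7/3)/(7/3)+C

Answer: (3/7)·x^(7/3)+C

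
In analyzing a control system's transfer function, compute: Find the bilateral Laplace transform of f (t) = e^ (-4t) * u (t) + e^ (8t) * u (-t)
For e^(-4t) * u(t): L = 1/(s + 4), Re(s) > -4
For e^(8t) * u(-t): L = -1/(s-8), Re(s) < 8
Combined: F(s) = 1/(s + 4) - 1/(s-8), -4 < Re(s) < 8

Answer: 1/(s + 4) - 1/(s-8), ROC: -4 < Re(s) < 8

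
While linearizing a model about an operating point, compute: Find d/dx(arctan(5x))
d/dx[arctan(u)] = u'/(1+u²), u = 5x, u' = 5

Answer: 5/(1+25x²)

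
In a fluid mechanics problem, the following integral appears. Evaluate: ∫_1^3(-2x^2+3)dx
Step 1: Find antiderivative F(x) = (-2/3)x^3 + 3x
Step 2: F(3) - F(1) = -9 - (7/3) = -34/3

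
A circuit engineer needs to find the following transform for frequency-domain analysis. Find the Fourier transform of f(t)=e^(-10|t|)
Using the standard pair: F{e^(-a|t|)} = 2a/(a^2+omega^2)
With a = 10: F(omega) = 20/(100+omega^2)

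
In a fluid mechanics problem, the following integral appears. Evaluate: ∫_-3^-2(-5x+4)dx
Step 1: Find antiderivative F(x) = (-5/2)x^2 + 4x
Step 2: F(-2) - F(-3) = -18 - (-69/2) = 33/2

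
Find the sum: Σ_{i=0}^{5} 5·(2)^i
Geometric series: S = a(1 - r^n)/(1 - r)
a = 5, r = 2, n = 6
S = 5(1 - 64)/-1 = 315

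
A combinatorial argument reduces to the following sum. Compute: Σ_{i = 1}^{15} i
Using formula: Σ i^1 = n(n + 1)/2 = 15·16/2 = 120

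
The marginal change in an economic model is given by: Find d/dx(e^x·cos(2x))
Product rule: (fg)' = f'g+fg'
f = e^x, f' = e^x
g = cos(2x), g' = -2·sin(2x)

Answer: e^x·cos(2x)-2·e^x·sin(2x)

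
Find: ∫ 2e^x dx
Since d/dx[e^x] = + e^x, we get 2e^x + C

Answer: 2e^x + C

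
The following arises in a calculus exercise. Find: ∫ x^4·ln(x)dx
By parts: u=ln(x), dv=x^4 dx
du=1/x dx, v=x^5/5
=x^5·ln(x)/5 - ∫ x^4/5 dx
=x^5·ln(x)/5 - x^5/25+C

Answer: x^5(ln(x)/5-1/25)+C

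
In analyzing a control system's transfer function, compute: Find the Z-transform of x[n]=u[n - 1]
Using the time-shift property: Z{u[n-1]}=z^(-1)*z/(z-1)
=z^(0)/(z-1)

Answer: 1/(z-1)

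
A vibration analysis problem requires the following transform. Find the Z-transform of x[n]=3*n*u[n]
Z{n * u[n]}=z/(z-1)^2
By linearity: Z{3 * n * u[n]}=3z/(z-1)^2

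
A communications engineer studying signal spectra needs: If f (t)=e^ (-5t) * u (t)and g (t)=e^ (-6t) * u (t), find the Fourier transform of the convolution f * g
By the convolution theorem: F{f*g}=F(omega)*G(omega)
F(omega)=1/(5+j*omega), G(omega)=1/(6+j*omega)
F{f*g}=1/((5+j*omega)(6+j*omega))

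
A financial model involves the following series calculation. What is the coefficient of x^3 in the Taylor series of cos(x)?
cos(x) has only even powers. Coefficient of x^3 = 0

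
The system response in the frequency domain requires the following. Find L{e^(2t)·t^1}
First shifting: L{e^(at)f(t)}=F(s-a)
L{t^1}=1/s^2
Shift s → s-2: 1/(s-2)^2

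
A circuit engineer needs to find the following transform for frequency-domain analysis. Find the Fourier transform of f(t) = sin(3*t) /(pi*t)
sin(W*t)/(pi*t)=(W/pi)*sinc(W*t/pi) is the impulse response of the ideal low-pass filter with cutoff W (here W=3).
Its Fourier transform is a rectangular function:
F(omega)=1 for |omega| < 3, 0 otherwise

Answer: rect(omega/6) [i.e., 1 for |omega| < 3, 0 otherwise]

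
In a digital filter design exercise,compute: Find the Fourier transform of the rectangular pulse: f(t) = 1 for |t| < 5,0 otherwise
F(omega)=integral from -5 to 5 of e^(-j*omega*t) dt
=2*sin(5*omega)/omega=10*sinc(5*omega/pi)

Answer: 2*sin(5*omega)/omega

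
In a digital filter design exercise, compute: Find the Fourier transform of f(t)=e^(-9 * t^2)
The Fourier transform of a Gaussian e^(-a * t^2) is sqrt(pi/a) * e^(-omega^2/(4a)).
With a=9: F(omega)=sqrt(pi)/3 * e^(-omega^2/36)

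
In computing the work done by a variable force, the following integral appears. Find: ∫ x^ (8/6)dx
Power rule: ∫ x^(4/3) dx=x^(7/3)/(7/3)+C

Answer: (3/7)·x^(7/3)+C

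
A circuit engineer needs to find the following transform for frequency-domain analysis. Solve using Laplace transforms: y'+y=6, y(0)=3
Take L of both sides: sY(s) - 3 + Y(s) = 6/s
Y(s)(s + 1) = 6/s + 3
Y(s) = 6/(s(s + 1)) + 3/(s + 1)
Partial fractions: 6/(s(s + 1)) = 6/s - 6/(s + 1)
So Y(s) = 6/s - 3/(s + 1)
Inverse transform (L^(-1){1/s} = 1, L^(-1){1/(s + 1)} = e^(-t)):

Answer: y(t) = 6 - 3·e^(-t)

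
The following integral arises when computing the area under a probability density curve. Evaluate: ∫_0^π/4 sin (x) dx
Antiderivative: -cos(x)
Evaluate at bounds: [-cos(1·π/4)/1] - [-cos(1·0)/1]
=(-(√2/2)+(1))/1=1 - √2/2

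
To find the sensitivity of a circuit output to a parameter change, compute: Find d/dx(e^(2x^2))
Chain rule: d/dx[e^u]=e^u · u' where u=2x^2
u'=4x

Answer: 4x·e^(2x^2)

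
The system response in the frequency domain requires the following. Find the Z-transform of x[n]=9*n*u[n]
Z{n*u[n]} = z/(z-1)^2
By linearity: Z{9*n*u[n]} = 9z/(z-1)^2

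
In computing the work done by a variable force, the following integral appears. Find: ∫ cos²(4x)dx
Using identity cos²(u) = (1 + cos(2u))/2:
∫ (1 + cos(8x))/2 dx = x/2 + sin(8x)/16 + C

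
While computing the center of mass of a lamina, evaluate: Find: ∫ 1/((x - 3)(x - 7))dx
Partial fractions: 1/((x-3)(x-7))=A/(x-3)+B/(x-7)
A=-1/4, B=1/4
∫ [-1/4· 1/(x-3)+1/4· 1/(x-7)] dx
=(1/4)[ln|x-7| - ln|x-3|]+C

Answer: (1/4)·ln|(x-7)/(x-3)|+C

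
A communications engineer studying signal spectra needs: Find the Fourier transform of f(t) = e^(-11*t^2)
The Fourier transform of a Gaussian e^(-a * t^2) is sqrt(pi/a) * e^(-omega^2/(4a)).
With a=11: F(omega)=sqrt(pi/11) * e^(-omega^2/44)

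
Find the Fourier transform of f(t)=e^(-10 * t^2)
The Fourier transform of a Gaussian e^(-a*t^2) is sqrt(pi/a)*e^(-omega^2/(4a)).
With a=10: F(omega)=sqrt(pi/10)*e^(-omega^2/40)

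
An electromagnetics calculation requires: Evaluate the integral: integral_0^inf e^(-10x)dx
integral_0^inf e^(-10x) dx = [-1/10 * e^(-10x)]_0^inf
= 0 - (-1/10) = 1/10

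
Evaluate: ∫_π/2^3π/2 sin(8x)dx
Antiderivative: -cos(8x)/8
Evaluate at bounds: [-cos(8·3π/2)/8] - [-cos(8·π/2)/8]
= (-(1)+(1))/8 = 0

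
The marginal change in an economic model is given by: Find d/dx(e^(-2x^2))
Chain rule: d/dx[e^u]=e^u · u' where u=-2x^2
u'=-4x

Answer: -4x·e^(-2x^2)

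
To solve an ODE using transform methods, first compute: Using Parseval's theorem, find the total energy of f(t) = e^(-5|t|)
Parseval's theorem: E=integral |f(t)|^2 dt=(1/2pi) integral |F(omega)|^2 domega
E=integral_{-inf}^{inf} e^(-10|t|) dt=2 * integral_0^inf e^(-10t) dt=2/(2 * 5)=1/5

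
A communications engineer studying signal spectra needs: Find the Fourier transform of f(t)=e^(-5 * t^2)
The Fourier transform of a Gaussian e^(-a*t^2) is sqrt(pi/a)*e^(-omega^2/(4a)).
With a = 5: F(omega) = sqrt(pi/5)*e^(-omega^2/20)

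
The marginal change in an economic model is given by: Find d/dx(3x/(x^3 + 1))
Quotient rule: (f/g)' = (f'g - fg')/g²
f = 3x, f' = 3
g = x^3+1, g' = 3x^2

Answer: (3·(x^3+1)-9x^3)/(x^3+1)²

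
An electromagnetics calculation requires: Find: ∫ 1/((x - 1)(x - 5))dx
Partial fractions: 1/((x-1)(x-5))=A/(x-1)+B/(x-5)
A=-1/4, B=1/4
∫ [-1/4· 1/(x-1)+1/4· 1/(x-5)] dx
=(1/4)[ln|x-5| - ln|x-1|]+C

Answer: (1/4)·ln|(x-5)/(x-1)|+C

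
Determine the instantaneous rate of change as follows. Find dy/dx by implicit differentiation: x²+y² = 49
Differentiate both sides: 2x+2y·(dy/dx)=0
Solve: dy/dx=-2x/(2y)=-x/y

Answer: dy/dx=-x/y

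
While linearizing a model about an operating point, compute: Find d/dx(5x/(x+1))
Quotient rule: (f/g)'=(f'g - fg')/g²
f=5x, f'=5
g=x+1, g'=1

Answer: (5·(x+1)-5x)/(x+1)²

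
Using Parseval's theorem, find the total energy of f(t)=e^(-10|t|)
Parseval's theorem: E = integral |f(t)|^2 dt = (1/2pi) integral |F(omega)|^2 domega
E = integral_{-inf}^{inf} e^(-20|t|) dt = 2 * integral_0^inf e^(-20t) dt = 2/(2 * 10) = 1/10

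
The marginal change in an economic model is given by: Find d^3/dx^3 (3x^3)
Apply power rule 3 times:
d^1: 9x^2
d^2: 18x
d^3: 18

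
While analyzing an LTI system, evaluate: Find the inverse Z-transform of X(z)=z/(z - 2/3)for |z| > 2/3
Standard pair: z/(z-a) <-> a^n * u[n] for causal signals
With a = 2/3: x[n] = (2/3)^n * u[n]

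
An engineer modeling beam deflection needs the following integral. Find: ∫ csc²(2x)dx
Since d/dx[-cot(2x)]=2csc²(2x), integral=-cot(2x)/2 + C

Answer: (-1/2)cot(2x) + C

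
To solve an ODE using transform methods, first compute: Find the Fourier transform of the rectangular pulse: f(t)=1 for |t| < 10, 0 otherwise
F(omega)=integral from -10 to 10 of e^(-j*omega*t) dt
=2*sin(10*omega)/omega=20*sinc(10*omega/pi)

Answer: 2*sin(10*omega)/omega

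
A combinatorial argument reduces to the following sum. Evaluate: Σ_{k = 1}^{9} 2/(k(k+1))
Partial fractions: 2/(k(k+1))=2/k - 2/(k+1)
Telescoping sum: 2(1-1/10)=2·9/10

Answer: 9/5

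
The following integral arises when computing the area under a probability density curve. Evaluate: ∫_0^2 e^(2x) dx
Antiderivative: (1/2)e^(2x)
Evaluate: (1/2)(e^4 - 1)

Answer: (e^4 - 1)/2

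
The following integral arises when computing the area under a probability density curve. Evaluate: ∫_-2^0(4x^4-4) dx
Step 1: Find antiderivative F(x)=(4/5)x^5-4x
Step 2: F(0) - F(-2)=0 - (-88/5)=88/5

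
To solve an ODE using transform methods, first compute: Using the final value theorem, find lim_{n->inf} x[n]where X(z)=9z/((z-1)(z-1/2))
Final value theorem: lim x[n] = lim_{z->1} (z-1) * X(z)
(z-1) * X(z) = 9z/(z-1/2)
As z->1: 9/(1 - 1/2) = 9/(1/2) = 18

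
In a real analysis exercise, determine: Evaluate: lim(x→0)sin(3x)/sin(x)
sin(u) ≈ u for small u:
sin(3x)/sin(x) ≈ 3x/(x)=3/1

Answer: 3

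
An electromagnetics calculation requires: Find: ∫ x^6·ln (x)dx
By parts: u = ln(x), dv = x^6 dx
du = 1/x dx, v = x^7/7
= x^7·ln(x)/7 - ∫ x^6/7 dx
= x^7·ln(x)/7 - x^7/49+C

Answer: x^7(ln(x)/7-1/49)+C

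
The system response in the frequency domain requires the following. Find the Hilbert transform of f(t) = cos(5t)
The Hilbert transform shifts each frequency component by -pi/2.
H{cos(wt)}=sin(wt)
With w=5: H{cos(5t)}=sin(5t)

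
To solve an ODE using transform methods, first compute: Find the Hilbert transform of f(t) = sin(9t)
The Hilbert transform shifts each frequency component by -pi/2.
H{sin(wt)}=-cos(wt)
With w=9: H{sin(9t)}=-cos(9t)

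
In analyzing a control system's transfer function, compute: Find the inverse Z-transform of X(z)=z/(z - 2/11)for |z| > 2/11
Standard pair: z/(z-a) <-> a^n * u[n] for causal signals
With a=2/11: x[n]=(2/11)^n * u[n]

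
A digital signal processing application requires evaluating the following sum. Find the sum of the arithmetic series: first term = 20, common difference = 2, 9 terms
Last term: a_n = 20 + (9 - 1)·2 = 36
Sum = n(a_1 + a_n)/2 = 9(20 + 36)/2 = 252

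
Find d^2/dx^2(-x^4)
Apply power rule 2 times:
d^1: -4x^3
d^2: -12x^2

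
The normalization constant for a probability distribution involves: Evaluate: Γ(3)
Γ(n) = (n-1)! for positive integers
Γ(3) = 2! = 2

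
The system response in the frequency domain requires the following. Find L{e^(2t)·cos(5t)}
First shifting: L{e^(at)f(t)} = F(s-a)
L{cos(5t)} = s/(s² + 25)
Shift: (s-2)/((s-2)² + 25)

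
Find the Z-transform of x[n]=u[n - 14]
Using the time-shift property: Z{u[n-14]} = z^(-14) * z/(z-1)
= z^(-13)/(z-1)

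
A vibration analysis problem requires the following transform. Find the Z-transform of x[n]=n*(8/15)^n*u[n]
Using the property Z{n*a^n*u[n]}=az/(z-a)^2
With a=8/15: X(z)=(8/15)z/(z - 8/15)^2, |z| > 8/15

Answer: (8/15)z/(z - 8/15)^2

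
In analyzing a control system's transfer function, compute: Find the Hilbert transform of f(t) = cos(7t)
The Hilbert transform shifts each frequency component by -pi/2.
H{cos(wt)} = sin(wt)
With w = 7: H{cos(7t)} = sin(7t)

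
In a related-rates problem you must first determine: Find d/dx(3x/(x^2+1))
Quotient rule: (f/g)' = (f'g - fg')/g²
f = 3x, f' = 3
g = x^2+1, g' = 2x

Answer: (3·(x^2+1)-6x^2)/(x^2+1)²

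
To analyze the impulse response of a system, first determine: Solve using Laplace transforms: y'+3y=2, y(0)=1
Take L of both sides: sY(s)-1+3Y(s)=2/s
Y(s)(s+3)=2/s+1
Y(s)=2/(s(s+3))+1/(s+3)
Partial fractions: 2/(s(s+3))=(2/3)/s - (2/3)/(s+3)
So Y(s)=(2/3)/s+(1/3)/(s+3)
Inverse transform (L^(-1){1/s}=1, L^(-1){1/(s+3)}=e^(-3t)):

Answer: y(t)=2/3+(1/3)·e^(-3t)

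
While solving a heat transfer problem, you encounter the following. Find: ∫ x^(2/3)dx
Power rule: ∫ x^(2/3) dx=x^(5/3)/(5/3)+C

Answer: (3/5)·x^(5/3)+C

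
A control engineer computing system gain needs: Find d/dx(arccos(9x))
d/dx[arccos(u)]=-u'/√(1-u²), u=9x, u'=9

Answer: -9/√(1 - 81x²)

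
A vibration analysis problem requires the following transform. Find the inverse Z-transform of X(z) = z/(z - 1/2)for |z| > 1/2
Standard pair: z/(z-a) <-> a^n * u[n] for causal signals
With a = 1/2: x[n] = (1/2)^n * u[n]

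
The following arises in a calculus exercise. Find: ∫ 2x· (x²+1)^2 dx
Let u=x²+1, du=2x dx
∫ u^2 du=u^3/3+C

Answer: (x²+1)^3/3+C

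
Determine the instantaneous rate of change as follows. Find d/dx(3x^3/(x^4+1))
Quotient rule: (f/g)' = (f'g - fg')/g²
f = 3x^3, f' = 9x^2
g = x^4 + 1, g' = 4x^3

Answer: (9x^2·(x^4 + 1) - 12x^6)/(x^4 + 1)²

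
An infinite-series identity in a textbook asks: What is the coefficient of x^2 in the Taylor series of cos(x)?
cos(x)=Σ (-1)^k x^(2k)/(2k)!
For x^2: (-1)^1/2!=-1/2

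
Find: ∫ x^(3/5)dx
Power rule: ∫ x^(3/5) dx = x^(8/5)/(8/5)+C

Answer: (5/8)·x^(8/5)+C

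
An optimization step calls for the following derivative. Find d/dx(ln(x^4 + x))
Chain rule: d/dx[ln(u)] = u'/u where u = x^4+x
u' = 4x^3+1

Answer: (4x^3+1)/(x^4+x)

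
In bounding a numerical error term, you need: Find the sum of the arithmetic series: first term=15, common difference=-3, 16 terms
Last term: a_n = 15+(16-1)·-3 = -30
Sum = n(a_1+a_n)/2 = 16(15+(-30))/2 = -120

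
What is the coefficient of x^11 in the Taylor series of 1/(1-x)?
1/(1-x)=Σ x^n for |x|<1
All coefficients are 1

Answer: 1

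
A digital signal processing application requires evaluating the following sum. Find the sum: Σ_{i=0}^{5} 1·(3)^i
Geometric series: S = a(1 - r^n)/(1 - r)
a = 1, r = 3, n = 6
S = 1(1 - 729)/-2 = 364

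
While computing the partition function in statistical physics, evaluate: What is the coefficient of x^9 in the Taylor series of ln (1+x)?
ln(1 + x) = Σ (-1)^(n + 1) x^n/n
Coefficient of x^9 = (-1)^10/9 = 1/9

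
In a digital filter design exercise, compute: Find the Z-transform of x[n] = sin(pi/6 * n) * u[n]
Z{sin(w0 * n) * u[n]} = z * sin(w0)/(z^2-2z * cos(w0)+1)
With w0 = pi/6: X(z) = z * sin(pi/6)/(z^2-2z * cos(pi/6)+1)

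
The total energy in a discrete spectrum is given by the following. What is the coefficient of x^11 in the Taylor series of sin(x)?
sin(x)=Σ (-1)^k x^(2k+1)/(2k+1)!
For x^11: (-1)^5/11!=-1/39916800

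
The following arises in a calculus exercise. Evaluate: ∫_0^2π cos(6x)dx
Antiderivative: sin(6x)/6
Evaluate at bounds: [sin(6·2π)/6] - [sin(6·0)/6]
= ((0) - (0))/6 = 0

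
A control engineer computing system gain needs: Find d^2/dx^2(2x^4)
Apply power rule 2 times:
d^1: 8x^3
d^2: 24x^2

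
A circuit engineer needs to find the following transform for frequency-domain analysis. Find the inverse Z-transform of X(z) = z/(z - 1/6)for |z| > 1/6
Standard pair: z/(z-a) <-> a^n*u[n] for causal signals
With a=1/6: x[n]=(1/6)^n*u[n]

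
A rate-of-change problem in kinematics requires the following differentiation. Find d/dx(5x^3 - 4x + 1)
Power rule: d/dx(ax^n) = n·a·x^(n-1)
Term by term: 15·x^2-4

Answer: 15x^2-4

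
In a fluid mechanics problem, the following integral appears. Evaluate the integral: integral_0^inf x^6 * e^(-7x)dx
This is a Gamma integral. Substitute u = 7x (du = 7 dx):
integral_0^inf x^6*e^(-7x) dx = (1/7^7) integral_0^inf u^6*e^(-u) du
= Gamma(7)/7^7 = 6!/7^7 = 720/823543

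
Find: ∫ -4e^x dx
Since d/dx[e^x]=+e^x, we get -4e^x+C

Answer: -4e^x+C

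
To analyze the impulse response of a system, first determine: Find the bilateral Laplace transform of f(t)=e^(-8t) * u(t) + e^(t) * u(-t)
For e^(-8t) * u(t): L=1/(s + 8), Re(s) > -8
For e^(t) * u(-t): L=-1/(s-1), Re(s) < 1
Combined: F(s)=1/(s + 8) - 1/(s-1), -8 < Re(s) < 1

Answer: 1/(s + 8) - 1/(s-1), ROC: -8 < Re(s) < 1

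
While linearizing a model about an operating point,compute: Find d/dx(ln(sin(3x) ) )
Chain rule: d/dx[ln(u)]=u'/u where u=sin(3x)
u'=3cos(3x)

Answer: (3cos(3x))/(sin(3x))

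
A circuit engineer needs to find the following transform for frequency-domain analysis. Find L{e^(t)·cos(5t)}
First shifting: L{e^(at)f(t)} = F(s-a)
L{cos(5t)} = s/(s² + 25)
Shift: (s-1)/((s-1)² + 25)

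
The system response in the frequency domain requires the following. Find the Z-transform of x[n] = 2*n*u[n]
Z{n * u[n]}=z/(z-1)^2
By linearity: Z{2 * n * u[n]}=2z/(z-1)^2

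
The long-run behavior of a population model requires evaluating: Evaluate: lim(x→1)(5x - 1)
Polynomial is continuous, so substitute x = 1:
5·1-1 = 4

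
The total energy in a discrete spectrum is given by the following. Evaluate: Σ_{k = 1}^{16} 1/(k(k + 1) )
Partial fractions: 1/(k(k + 1))=1/k - 1/(k + 1)
Telescoping sum: 1(1 - 1/17)=1·16/17

Answer: 16/17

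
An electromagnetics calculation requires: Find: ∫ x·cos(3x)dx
By parts: u=x, dv=cos(3x) dx
du=dx, v=sin(3x)/3
=x·sin(3x)/3+cos(3x)/3²+C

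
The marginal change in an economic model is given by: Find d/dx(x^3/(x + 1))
Quotient rule: (f/g)'=(f'g - fg')/g²
f=x^3, f'=3x^2
g=x+1, g'=1

Answer: (3x^2·(x+1) - x^3)/(x+1)²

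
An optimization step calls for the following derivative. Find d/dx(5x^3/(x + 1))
Quotient rule: (f/g)' = (f'g - fg')/g²
f = 5x^3, f' = 15x^2
g = x+1, g' = 1

Answer: (15x^2·(x+1)-5x^3)/(x+1)²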